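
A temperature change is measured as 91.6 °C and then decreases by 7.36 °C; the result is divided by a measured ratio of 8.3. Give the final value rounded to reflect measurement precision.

1.0 × 10^1 °C

91.6 °C − 7.36 °C = 84.24 °C; the difference is limited to 1 decimal place (3 s.f.).
Carrying full precision, 84.24 ÷ 8.3 = 10.1493975904… °C; 8.3 has 2 s.f., so the result keeps min(3, 2) = 2 s.f.
Rounded to 2 significant figures: 1.0 × 10^1 °C.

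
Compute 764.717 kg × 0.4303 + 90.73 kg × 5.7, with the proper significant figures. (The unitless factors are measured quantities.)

764.717 × 0.4303 = 329.0577251 → 329.1 kg (4 s.f., last digit at the 10^-1 place).
90.73 × 5.7 = 517.161 → 5.2 × 10^2 kg (2 s.f., last digit at the 10^1 place).
Sum: 846.2187251 kg; keep the coarser place, 10^1.
Result: 8.5 × 10^2 kg.

8.5 × 10^2 kg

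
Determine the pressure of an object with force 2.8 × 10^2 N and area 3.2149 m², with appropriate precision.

87 Pa

pressure = 2.8 × 10^2 N ÷ 3.2149 m² = 87.0944663909… Pa.
2.8 × 10^2 has 2 significant figures; 3.2149 has 5.
Division/multiplication keeps the fewest: 2 significant figures.
Rounded: 87 Pa.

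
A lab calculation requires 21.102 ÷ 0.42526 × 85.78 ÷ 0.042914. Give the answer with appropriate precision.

9.919 × 10⁴

21.102 ÷ 0.42526 × 85.78 ÷ 0.042914 = 99187.3138156…
Multiplication/division keeps the fewest significant figures: 21.102 → 5 s.f., 0.42526 → 5 s.f., 85.78 → 4 s.f., 0.042914 → 5 s.f.; limit is 4.
Rounded to 4 significant figures: 9.919 × 10⁴.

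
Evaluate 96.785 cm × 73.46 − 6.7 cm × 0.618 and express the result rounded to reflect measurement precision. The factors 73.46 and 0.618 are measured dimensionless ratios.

7106 cm

96.785 × 73.46 = 7109.8261 → 7110. cm (4 s.f., last digit at the 10^0 place).
6.7 × 0.618 = 4.1406 → 4.1 cm (2 s.f., last digit at the 10^-1 place).
Difference: 7105.6855 cm; keep the coarser place, 10^0.
Result: 7106 cm.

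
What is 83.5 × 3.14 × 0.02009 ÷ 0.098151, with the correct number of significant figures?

83.5 × 3.14 × 0.02009 ÷ 0.098151 = 53.6662601502…
Multiplication/division keeps the fewest significant figures: 83.5 → 3 s.f., 3.14 → 3 s.f., 0.02009 → 4 s.f., 0.098151 → 5 s.f.; limit is 3.
Rounded to 3 significant figures: 53.7.

53.7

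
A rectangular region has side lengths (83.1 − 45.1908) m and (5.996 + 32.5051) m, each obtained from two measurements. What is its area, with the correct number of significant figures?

83.1 − 45.1908 = 37.9092, limited to 1 d.p. → 3 s.f.; 5.996 + 32.5051 = 38.5011, limited to 3 d.p. → 5 s.f.
Carrying full precision, 37.9092 × 38.5011 = 1459.54590012; keep min(3, 5) = 3 s.f.
Rounded to 3 significant figures: 1.46 × 10^3 m².

1.46 × 10^3 m²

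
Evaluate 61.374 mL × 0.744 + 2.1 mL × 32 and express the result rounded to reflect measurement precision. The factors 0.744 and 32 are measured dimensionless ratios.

113 mL

61.374 × 0.744 = 45.662256 → 45.7 mL (3 s.f., last digit at the 10^-1 place).
2.1 × 32 = 67.2 → 67 mL (2 s.f., last digit at the 10^0 place).
Sum: 112.862256 mL; keep the coarser place, 10^0.
Result: 113 mL.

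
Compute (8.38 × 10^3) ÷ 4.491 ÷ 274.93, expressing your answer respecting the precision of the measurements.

6.79

(8.38 × 10^3) ÷ 4.491 ÷ 274.93 = 6.78701535112…
Multiplication/division keeps the fewest significant figures: 8.38 × 10^3 → 3 s.f., 4.491 → 4 s.f., 274.93 → 5 s.f.; limit is 3.
Rounded to 3 significant figures: 6.79.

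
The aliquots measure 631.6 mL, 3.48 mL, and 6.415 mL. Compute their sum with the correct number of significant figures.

631.6 mL + 3.48 mL + 6.415 mL = 641.495 mL.
Addition/subtraction keeps the fewest decimal places: 631.6 → 1 decimal place, 3.48 → 2 decimal places, 6.415 → 3 decimal places; limit is 1.
Rounded to 1 decimal place: 641.5 mL.

641.5 mL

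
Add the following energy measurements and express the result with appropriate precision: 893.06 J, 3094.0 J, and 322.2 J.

893.06 J + 3094.0 J + 322.2 J = 4309.26 J.
Addition/subtraction keeps the fewest decimal places: 893.06 → 2 decimal places, 3094.0 → 1 decimal place, 322.2 → 1 decimal place; limit is 1.
Rounded to 1 decimal place: 4309.3 J.

4309.3 J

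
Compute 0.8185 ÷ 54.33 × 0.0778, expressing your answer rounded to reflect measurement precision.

0.00117

0.8185 ÷ 54.33 × 0.0778 = 0.00117208356341…
Multiplication/division keeps the fewest significant figures: 0.8185 → 4 s.f., 54.33 → 4 s.f., 0.0778 → 3 s.f.; limit is 3.
Rounded to 3 significant figures: 0.00117.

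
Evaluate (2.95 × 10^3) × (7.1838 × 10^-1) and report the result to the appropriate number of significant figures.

2.12 × 10^3

(2.95 × 10^3) × (7.1838 × 10^-1) = 2119.221
Multiplication/division keeps the fewest significant figures: 2.95 × 10^3 → 3 s.f., 7.1838 × 10^-1 → 5 s.f.; limit is 3.
Rounded to 3 significant figures: 2.12 × 10^3.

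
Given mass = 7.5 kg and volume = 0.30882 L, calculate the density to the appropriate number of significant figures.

density = 7.5 kg ÷ 0.30882 L = 24.2859918399… kg/L.
7.5 has 2 significant figures; 0.30882 has 5.
Division/multiplication keeps the fewest: 2 significant figures.
Rounded: 24 kg/L.

24 kg/L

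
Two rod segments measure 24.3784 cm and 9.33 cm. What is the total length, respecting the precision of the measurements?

24.3784 cm + 9.33 cm = 33.7084 cm.
Addition/subtraction keeps the fewest decimal places: 24.3784 → 4 decimal places, 9.33 → 2 decimal places; limit is 2.
Rounded to 2 decimal places: 33.71 cm.

33.71 cm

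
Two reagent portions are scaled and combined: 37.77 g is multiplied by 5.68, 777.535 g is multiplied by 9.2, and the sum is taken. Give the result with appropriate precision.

37.77 × 5.68 = 214.5336 → 215 g (3 s.f., last digit at the 10^0 place).
777.535 × 9.2 = 7153.322 → 7.2 × 10³ g (2 s.f., last digit at the 10^2 place).
Sum: 7367.8556 g; keep the coarser place, 10^2.
Result: 7.4 × 10³ g.

7.4 × 10³ g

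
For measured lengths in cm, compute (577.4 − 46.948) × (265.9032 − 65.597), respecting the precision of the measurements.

577.4 − 46.948 = 530.452, limited to 1 d.p. → 4 s.f.; 265.9032 − 65.597 = 200.3062, limited to 3 d.p. → 6 s.f.
Carrying full precision, 530.452 × 200.3062 = 106252.824402…; keep min(4, 6) = 4 s.f.
Rounded to 4 significant figures: 1.063 × 10⁵ cm².

1.063 × 10⁵ cm²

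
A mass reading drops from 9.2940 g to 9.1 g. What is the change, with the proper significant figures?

9.2940 g − 9.1 g = 0.1940 g.
Addition/subtraction keeps the fewest decimal places: 9.2940 → 4 decimal places, 9.1 → 1 decimal place; limit is 1.
Rounded to 1 decimal place: 0.2 g.

0.2 g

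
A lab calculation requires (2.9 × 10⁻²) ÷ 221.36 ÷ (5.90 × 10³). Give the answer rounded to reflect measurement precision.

2.2 × 10⁻⁸

(2.9 × 10⁻²) ÷ 221.36 ÷ (5.90 × 10³) = 2.22047986867 × 10^-8…
Multiplication/division keeps the fewest significant figures: 2.9 × 10⁻² → 2 s.f., 221.36 → 5 s.f., 5.90 × 10³ → 3 s.f.; limit is 2.
Rounded to 2 significant figures: 2.2 × 10⁻⁸.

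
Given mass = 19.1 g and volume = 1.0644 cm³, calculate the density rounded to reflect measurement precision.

17.9 g/cm³

density = 19.1 g ÷ 1.0644 cm³ = 17.9443818113… g/cm³.
19.1 has 3 significant figures; 1.0644 has 5.
Division/multiplication keeps the fewest: 3 significant figures.
Rounded: 17.9 g/cm³.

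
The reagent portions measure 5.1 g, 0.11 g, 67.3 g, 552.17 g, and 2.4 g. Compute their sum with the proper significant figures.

627.1 g

5.1 g + 0.11 g + 67.3 g + 552.17 g + 2.4 g = 627.08 g.
Addition/subtraction keeps the fewest decimal places: 5.1 → 1 decimal place, 0.11 → 2 decimal places, 67.3 → 1 decimal place, 552.17 → 2 decimal places, 2.4 → 1 decimal place; limit is 1.
Rounded to 1 decimal place: 627.1 g.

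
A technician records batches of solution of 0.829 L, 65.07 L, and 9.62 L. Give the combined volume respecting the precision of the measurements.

75.52 L

0.829 L + 65.07 L + 9.62 L = 75.519 L.
Addition/subtraction keeps the fewest decimal places: 0.829 → 3 decimal places, 65.07 → 2 decimal places, 9.62 → 2 decimal places; limit is 2.
Rounded to 2 decimal places: 75.52 L.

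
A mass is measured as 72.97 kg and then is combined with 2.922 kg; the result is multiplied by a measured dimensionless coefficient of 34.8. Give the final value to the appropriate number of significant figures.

72.97 kg + 2.922 kg = 75.892 kg; the sum is limited to 2 decimal places (4 s.f.).
Carrying full precision, 75.892 × 34.8 = 2641.0416 kg; 34.8 has 3 s.f., so the result keeps min(4, 3) = 3 s.f.
Rounded to 3 significant figures: 2.64 × 10^3 kg.

2.64 × 10^3 kg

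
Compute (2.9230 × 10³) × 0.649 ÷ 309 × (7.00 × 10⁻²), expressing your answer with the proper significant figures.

(2.9230 × 10³) × 0.649 ÷ 309 × (7.00 × 10⁻²) = 0.429747216828…
Multiplication/division keeps the fewest significant figures: 2.9230 × 10³ → 5 s.f., 0.649 → 3 s.f., 309 → 3 s.f., 7.00 × 10⁻² → 3 s.f.; limit is 3.
Rounded to 3 significant figures: 0.430.

0.430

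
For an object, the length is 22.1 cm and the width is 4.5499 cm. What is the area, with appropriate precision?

101 cm²

area = 22.1 cm × 4.5499 cm = 100.55279 cm².
22.1 has 3 significant figures; 4.5499 has 5.
Division/multiplication keeps the fewest: 3 significant figures.
Rounded: 101 cm².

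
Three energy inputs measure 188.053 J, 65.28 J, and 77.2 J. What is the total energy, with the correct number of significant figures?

330.5 J

188.053 J + 65.28 J + 77.2 J = 330.533 J.
Addition/subtraction keeps the fewest decimal places: 188.053 → 3 decimal places, 65.28 → 2 decimal places, 77.2 → 1 decimal place; limit is 1.
Rounded to 1 decimal place: 330.5 J.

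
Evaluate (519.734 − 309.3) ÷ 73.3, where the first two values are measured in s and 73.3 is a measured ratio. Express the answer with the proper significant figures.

2.87 s

519.734 s − 309.3 s = 210.434 s; the difference is limited to 1 decimal place (4 s.f.).
Carrying full precision, 210.434 ÷ 73.3 = 2.87085948158… s; 73.3 has 3 s.f., so the result keeps min(4, 3) = 3 s.f.
Rounded to 3 significant figures: 2.87 s.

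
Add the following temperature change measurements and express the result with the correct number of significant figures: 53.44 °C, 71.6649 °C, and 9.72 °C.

53.44 °C + 71.6649 °C + 9.72 °C = 134.8249 °C.
Addition/subtraction keeps the fewest decimal places: 53.44 → 2 decimal places, 71.6649 → 4 decimal places, 9.72 → 2 decimal places; limit is 2.
Rounded to 2 decimal places: 134.82 °C.

134.82 °C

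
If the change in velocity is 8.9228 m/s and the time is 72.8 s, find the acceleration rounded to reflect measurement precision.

acceleration = 8.9228 m/s ÷ 72.8 s = 0.122565934066… m/s².
8.9228 has 5 significant figures; 72.8 has 3.
Division/multiplication keeps the fewest: 3 significant figures.
Rounded: 0.123 m/s².

0.123 m/s²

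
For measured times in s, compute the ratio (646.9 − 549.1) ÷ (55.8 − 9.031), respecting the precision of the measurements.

2.09

646.9 − 549.1 = 97.8, limited to 1 d.p. → 3 s.f.; 55.8 − 9.031 = 46.769, limited to 1 d.p. → 3 s.f.
Carrying full precision, 97.8 ÷ 46.769 = 2.09112873912…; keep min(3, 3) = 3 s.f.
Rounded to 3 significant figures: 2.09.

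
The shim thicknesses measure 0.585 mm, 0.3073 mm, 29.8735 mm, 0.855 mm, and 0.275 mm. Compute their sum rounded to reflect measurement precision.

0.585 mm + 0.3073 mm + 29.8735 mm + 0.855 mm + 0.275 mm = 31.8958 mm.
Addition/subtraction keeps the fewest decimal places: 0.585 → 3 decimal places, 0.3073 → 4 decimal places, 29.8735 → 4 decimal places, 0.855 → 3 decimal places, 0.275 → 3 decimal places; limit is 3.
Rounded to 3 decimal places: 31.896 mm.

31.896 mm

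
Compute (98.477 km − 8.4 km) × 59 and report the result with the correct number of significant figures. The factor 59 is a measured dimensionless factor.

5.3 × 10³ km

98.477 km − 8.4 km = 90.077 km; the difference is limited to 1 decimal place (3 s.f.).
Carrying full precision, 90.077 × 59 = 5314.543 km; 59 has 2 s.f., so the result keeps min(3, 2) = 2 s.f.
Rounded to 2 significant figures: 5.3 × 10³ km.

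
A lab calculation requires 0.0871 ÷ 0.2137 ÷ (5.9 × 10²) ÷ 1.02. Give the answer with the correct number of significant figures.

0.0871 ÷ 0.2137 ÷ (5.9 × 10²) ÷ 1.02 = 0.000677269392882…
Multiplication/division keeps the fewest significant figures: 0.0871 → 3 s.f., 0.2137 → 4 s.f., 5.9 × 10² → 2 s.f., 1.02 → 3 s.f.; limit is 2.
Rounded to 2 significant figures: 6.8 × 10⁻⁴.

6.8 × 10⁻⁴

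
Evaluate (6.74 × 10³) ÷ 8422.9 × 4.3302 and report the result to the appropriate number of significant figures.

3.47

(6.74 × 10³) ÷ 8422.9 × 4.3302 = 3.46502368543…
Multiplication/division keeps the fewest significant figures: 6.74 × 10³ → 3 s.f., 8422.9 → 5 s.f., 4.3302 → 5 s.f.; limit is 3.
Rounded to 3 significant figures: 3.47.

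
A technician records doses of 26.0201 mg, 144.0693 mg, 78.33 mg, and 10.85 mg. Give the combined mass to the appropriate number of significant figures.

259.27 mg

26.0201 mg + 144.0693 mg + 78.33 mg + 10.85 mg = 259.2694 mg.
Addition/subtraction keeps the fewest decimal places: 26.0201 → 4 decimal places, 144.0693 → 4 decimal places, 78.33 → 2 decimal places, 10.85 → 2 decimal places; limit is 2.
Rounded to 2 decimal places: 259.27 mg.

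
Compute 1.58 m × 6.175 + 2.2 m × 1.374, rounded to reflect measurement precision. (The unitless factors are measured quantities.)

12.8 m

1.58 × 6.175 = 9.7565 → 9.76 m (3 s.f., last digit at the 10^-2 place).
2.2 × 1.374 = 3.0228 → 3.0 m (2 s.f., last digit at the 10^-1 place).
Sum: 12.7793 m; keep the coarser place, 10^-1.
Result: 12.8 m.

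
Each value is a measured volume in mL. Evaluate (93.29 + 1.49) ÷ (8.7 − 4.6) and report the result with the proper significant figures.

93.29 + 1.49 = 94.78, limited to 2 d.p. → 4 s.f.; 8.7 − 4.6 = 4.1, limited to 1 d.p. → 2 s.f.
Carrying full precision, 94.78 ÷ 4.1 = 23.1170731707…; keep min(4, 2) = 2 s.f.
Rounded to 2 significant figures: 23.

23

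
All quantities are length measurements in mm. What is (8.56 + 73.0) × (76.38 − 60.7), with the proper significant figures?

8.56 + 73.0 = 81.56, limited to 1 d.p. → 3 s.f.; 76.38 − 60.7 = 15.68, limited to 1 d.p. → 3 s.f.
Carrying full precision, 81.56 × 15.68 = 1278.8608; keep min(3, 3) = 3 s.f.
Rounded to 3 significant figures: 1.28 × 10³ mm².

1.28 × 10³ mm²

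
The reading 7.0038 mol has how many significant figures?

5

7.0038: zeros between nonzero digits are significant.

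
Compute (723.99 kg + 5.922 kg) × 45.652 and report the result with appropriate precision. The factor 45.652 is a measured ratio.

723.99 kg + 5.922 kg = 729.912 kg; the sum is limited to 2 decimal places (5 s.f.).
Carrying full precision, 729.912 × 45.652 = 33321.942624 kg; 45.652 has 5 s.f., so the result keeps min(5, 5) = 5 s.f.
Rounded to 5 significant figures: 33322 kg.

33322 kg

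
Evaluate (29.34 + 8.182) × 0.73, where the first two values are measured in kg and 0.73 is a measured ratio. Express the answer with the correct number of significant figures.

29.34 kg + 8.182 kg = 37.522 kg; the sum is limited to 2 decimal places (4 s.f.).
Carrying full precision, 37.522 × 0.73 = 27.39106 kg; 0.73 has 2 s.f., so the result keeps min(4, 2) = 2 s.f.
Rounded to 2 significant figures: 27 kg.

27 kg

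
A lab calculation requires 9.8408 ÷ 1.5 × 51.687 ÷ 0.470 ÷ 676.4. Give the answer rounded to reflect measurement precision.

1.1

9.8408 ÷ 1.5 × 51.687 ÷ 0.470 ÷ 676.4 = 1.06664282245…
Multiplication/division keeps the fewest significant figures: 9.8408 → 5 s.f., 1.5 → 2 s.f., 51.687 → 5 s.f., 0.470 → 3 s.f., 676.4 → 4 s.f.; limit is 2.
Rounded to 2 significant figures: 1.1.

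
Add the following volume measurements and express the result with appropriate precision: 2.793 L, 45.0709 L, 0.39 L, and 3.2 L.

2.793 L + 45.0709 L + 0.39 L + 3.2 L = 51.4539 L.
Addition/subtraction keeps the fewest decimal places: 2.793 → 3 decimal places, 45.0709 → 4 decimal places, 0.39 → 2 decimal places, 3.2 → 1 decimal place; limit is 1.
Rounded to 1 decimal place: 51.5 L.

51.5 L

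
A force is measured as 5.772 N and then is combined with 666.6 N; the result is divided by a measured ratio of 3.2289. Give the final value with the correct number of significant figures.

5.772 N + 666.6 N = 672.372 N; the sum is limited to 1 decimal place (4 s.f.).
Carrying full precision, 672.372 ÷ 3.2289 = 208.235622038… N; 3.2289 has 5 s.f., so the result keeps min(4, 5) = 4 s.f.
Rounded to 4 significant figures: 208.2 N.

208.2 N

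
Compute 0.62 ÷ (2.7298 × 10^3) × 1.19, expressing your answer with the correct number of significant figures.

2.7 × 10^-4

0.62 ÷ (2.7298 × 10^3) × 1.19 = 0.000270276210711…
Multiplication/division keeps the fewest significant figures: 0.62 → 2 s.f., 2.7298 × 10^3 → 5 s.f., 1.19 → 3 s.f.; limit is 2.
Rounded to 2 significant figures: 2.7 × 10^-4.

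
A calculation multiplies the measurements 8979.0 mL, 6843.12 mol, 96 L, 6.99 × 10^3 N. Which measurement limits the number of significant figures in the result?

8979.0 mL → 5 s.f.; 6843.12 mol → 6 s.f.; 96 L → 2 s.f.; 6.99 × 10^3 N → 3 s.f.
The fewest is 2 significant figures, from 96 L.

96 L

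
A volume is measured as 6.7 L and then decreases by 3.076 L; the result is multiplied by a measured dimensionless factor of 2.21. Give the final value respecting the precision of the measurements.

8.0 L

6.7 L − 3.076 L = 3.624 L; the difference is limited to 1 decimal place (2 s.f.).
Carrying full precision, 3.624 × 2.21 = 8.00904 L; 2.21 has 3 s.f., so the result keeps min(2, 3) = 2 s.f.
Rounded to 2 significant figures: 8.0 L.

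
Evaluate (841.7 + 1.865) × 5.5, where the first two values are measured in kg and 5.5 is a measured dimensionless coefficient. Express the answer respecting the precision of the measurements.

4.6 × 10³ kg

841.7 kg + 1.865 kg = 843.565 kg; the sum is limited to 1 decimal place (4 s.f.).
Carrying full precision, 843.565 × 5.5 = 4639.6075 kg; 5.5 has 2 s.f., so the result keeps min(4, 2) = 2 s.f.
Rounded to 2 significant figures: 4.6 × 10³ kg.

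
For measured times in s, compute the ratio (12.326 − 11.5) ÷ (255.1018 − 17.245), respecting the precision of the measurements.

0.003

12.326 − 11.5 = 0.826, limited to 1 d.p. → 1 s.f.; 255.1018 − 17.245 = 237.8568, limited to 3 d.p. → 6 s.f.
Carrying full precision, 0.826 ÷ 237.8568 = 0.00347267767833…; keep min(1, 6) = 1 s.f.
Rounded to 1 significant figure: 0.003.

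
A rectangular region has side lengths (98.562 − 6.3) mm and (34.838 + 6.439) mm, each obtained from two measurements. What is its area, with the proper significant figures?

3.81 × 10^3 mm²

98.562 − 6.3 = 92.262, limited to 1 d.p. → 3 s.f.; 34.838 + 6.439 = 41.277, limited to 3 d.p. → 5 s.f.
Carrying full precision, 92.262 × 41.277 = 3808.298574; keep min(3, 5) = 3 s.f.
Rounded to 3 significant figures: 3.81 × 10^3 mm².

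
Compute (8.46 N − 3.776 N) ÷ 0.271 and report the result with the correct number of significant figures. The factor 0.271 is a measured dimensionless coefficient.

8.46 N − 3.776 N = 4.684 N; the difference is limited to 2 decimal places (3 s.f.).
Carrying full precision, 4.684 ÷ 0.271 = 17.2841328413… N; 0.271 has 3 s.f., so the result keeps min(3, 3) = 3 s.f.
Rounded to 3 significant figures: 17.3 N.

17.3 N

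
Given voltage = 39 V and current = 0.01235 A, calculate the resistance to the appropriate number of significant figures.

3.2 × 10^3 Ω

resistance = 39 V ÷ 0.01235 A = 3157.89473684… Ω.
39 has 2 significant figures; 0.01235 has 4.
Division/multiplication keeps the fewest: 2 significant figures.
Rounded: 3.2 × 10^3 Ω.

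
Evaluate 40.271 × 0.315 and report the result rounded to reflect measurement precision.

12.7

40.271 × 0.315 = 12.685365
Multiplication/division keeps the fewest significant figures: 40.271 → 5 s.f., 0.315 → 3 s.f.; limit is 3.
Rounded to 3 significant figures: 12.7.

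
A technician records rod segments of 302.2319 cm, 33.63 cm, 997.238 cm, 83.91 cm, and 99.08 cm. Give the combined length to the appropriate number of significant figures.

1516.09 cm

302.2319 cm + 33.63 cm + 997.238 cm + 83.91 cm + 99.08 cm = 1516.0899 cm.
Addition/subtraction keeps the fewest decimal places: 302.2319 → 4 decimal places, 33.63 → 2 decimal places, 997.238 → 3 decimal places, 83.91 → 2 decimal places, 99.08 → 2 decimal places; limit is 2.
Rounded to 2 decimal places: 1516.09 cm.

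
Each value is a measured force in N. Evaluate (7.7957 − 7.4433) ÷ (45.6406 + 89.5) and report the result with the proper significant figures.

0.002608

7.7957 − 7.4433 = 0.3524, limited to 4 d.p. → 4 s.f.; 45.6406 + 89.5 = 135.1406, limited to 1 d.p. → 4 s.f.
Carrying full precision, 0.3524 ÷ 135.1406 = 0.00260765454645…; keep min(4, 4) = 4 s.f.
Rounded to 4 significant figures: 0.002608.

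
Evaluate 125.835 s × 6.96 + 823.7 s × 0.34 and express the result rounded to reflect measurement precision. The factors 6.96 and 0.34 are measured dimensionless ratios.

125.835 × 6.96 = 875.8116 → 876 s (3 s.f., last digit at the 10^0 place).
823.7 × 0.34 = 280.058 → 2.8 × 10² s (2 s.f., last digit at the 10^1 place).
Sum: 1155.8696 s; keep the coarser place, 10^1.
Result: 1.16 × 10³ s.

1.16 × 10³ s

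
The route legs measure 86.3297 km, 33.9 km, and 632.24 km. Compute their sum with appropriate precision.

86.3297 km + 33.9 km + 632.24 km = 752.4697 km.
Addition/subtraction keeps the fewest decimal places: 86.3297 → 4 decimal places, 33.9 → 1 decimal place, 632.24 → 2 decimal places; limit is 1.
Rounded to 1 decimal place: 7.525 × 10^2 km.

7.525 × 10^2 km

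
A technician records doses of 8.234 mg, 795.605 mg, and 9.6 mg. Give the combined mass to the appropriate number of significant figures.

8.234 mg + 795.605 mg + 9.6 mg = 813.439 mg.
Addition/subtraction keeps the fewest decimal places: 8.234 → 3 decimal places, 795.605 → 3 decimal places, 9.6 → 1 decimal place; limit is 1.
Rounded to 1 decimal place: 8.134 × 10^2 mg.

8.134 × 10^2 mg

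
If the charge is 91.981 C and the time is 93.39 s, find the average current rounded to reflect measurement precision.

9.849 × 10^-1 A

average current = 91.981 C ÷ 93.39 s = 0.984912731556… A.
91.981 has 5 significant figures; 93.39 has 4.
Division/multiplication keeps the fewest: 4 significant figures.
Rounded: 9.849 × 10^-1 A.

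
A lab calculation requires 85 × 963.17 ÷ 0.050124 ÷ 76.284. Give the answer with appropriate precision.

85 × 963.17 ÷ 0.050124 ÷ 76.284 = 21411.2831126…
Multiplication/division keeps the fewest significant figures: 85 → 2 s.f., 963.17 → 5 s.f., 0.050124 → 5 s.f., 76.284 → 5 s.f.; limit is 2.
Rounded to 2 significant figures: 2.1 × 10^4.

2.1 × 10^4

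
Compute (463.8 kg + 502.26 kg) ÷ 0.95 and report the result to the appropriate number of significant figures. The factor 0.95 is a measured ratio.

463.8 kg + 502.26 kg = 966.06 kg; the sum is limited to 1 decimal place (4 s.f.).
Carrying full precision, 966.06 ÷ 0.95 = 1016.90526316… kg; 0.95 has 2 s.f., so the result keeps min(4, 2) = 2 s.f.
Rounded to 2 significant figures: 1.0 × 10^3 kg.

1.0 × 10^3 kg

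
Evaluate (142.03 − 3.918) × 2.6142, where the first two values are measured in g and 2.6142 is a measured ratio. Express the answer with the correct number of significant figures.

361.05 g

142.03 g − 3.918 g = 138.112 g; the difference is limited to 2 decimal places (5 s.f.).
Carrying full precision, 138.112 × 2.6142 = 361.0523904 g; 2.6142 has 5 s.f., so the result keeps min(5, 5) = 5 s.f.
Rounded to 5 significant figures: 361.05 g.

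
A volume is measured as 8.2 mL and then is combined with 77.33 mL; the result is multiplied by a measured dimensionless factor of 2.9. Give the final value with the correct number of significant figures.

8.2 mL + 77.33 mL = 85.53 mL; the sum is limited to 1 decimal place (3 s.f.).
Carrying full precision, 85.53 × 2.9 = 248.037 mL; 2.9 has 2 s.f., so the result keeps min(3, 2) = 2 s.f.
Rounded to 2 significant figures: 2.5 × 10² mL.

2.5 × 10² mL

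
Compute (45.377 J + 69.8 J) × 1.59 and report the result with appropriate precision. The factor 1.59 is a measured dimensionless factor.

1.83 × 10² J

45.377 J + 69.8 J = 115.177 J; the sum is limited to 1 decimal place (4 s.f.).
Carrying full precision, 115.177 × 1.59 = 183.13143 J; 1.59 has 3 s.f., so the result keeps min(4, 3) = 3 s.f.
Rounded to 3 significant figures: 1.83 × 10² J.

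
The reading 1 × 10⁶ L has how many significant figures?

1

1 × 10⁶: in scientific notation every digit of the coefficient is significant.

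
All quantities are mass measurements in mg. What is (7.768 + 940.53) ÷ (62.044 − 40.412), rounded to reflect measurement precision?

7.768 + 940.53 = 948.298, limited to 2 d.p. → 5 s.f.; 62.044 − 40.412 = 21.632, limited to 3 d.p. → 5 s.f.
Carrying full precision, 948.298 ÷ 21.632 = 43.8377403846…; keep min(5, 5) = 5 s.f.
Rounded to 5 significant figures: 43.838.

43.838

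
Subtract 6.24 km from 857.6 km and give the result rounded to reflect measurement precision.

851.4 km

857.6 km − 6.24 km = 851.36 km.
Addition/subtraction keeps the fewest decimal places: 857.6 → 1 decimal place, 6.24 → 2 decimal places; limit is 1.
Rounded to 1 decimal place: 851.4 km.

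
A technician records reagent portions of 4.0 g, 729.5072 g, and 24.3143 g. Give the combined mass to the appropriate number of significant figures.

7.578 × 10² g

4.0 g + 729.5072 g + 24.3143 g = 757.8215 g.
Addition/subtraction keeps the fewest decimal places: 4.0 → 1 decimal place, 729.5072 → 4 decimal places, 24.3143 → 4 decimal places; limit is 1.
Rounded to 1 decimal place: 7.578 × 10² g.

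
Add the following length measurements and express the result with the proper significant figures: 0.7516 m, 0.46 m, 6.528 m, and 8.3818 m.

16.12 m

0.7516 m + 0.46 m + 6.528 m + 8.3818 m = 16.1214 m.
Addition/subtraction keeps the fewest decimal places: 0.7516 → 4 decimal places, 0.46 → 2 decimal places, 6.528 → 3 decimal places, 8.3818 → 4 decimal places; limit is 2.
Rounded to 2 decimal places: 16.12 m.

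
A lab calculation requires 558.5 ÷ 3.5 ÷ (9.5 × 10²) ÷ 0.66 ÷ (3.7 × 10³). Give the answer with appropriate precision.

6.9 × 10⁻⁵

558.5 ÷ 3.5 ÷ (9.5 × 10²) ÷ 0.66 ÷ (3.7 × 10³) = 0.0000687837529943…
Multiplication/division keeps the fewest significant figures: 558.5 → 4 s.f., 3.5 → 2 s.f., 9.5 × 10² → 2 s.f., 0.66 → 2 s.f., 3.7 × 10³ → 2 s.f.; limit is 2.
Rounded to 2 significant figures: 6.9 × 10⁻⁵.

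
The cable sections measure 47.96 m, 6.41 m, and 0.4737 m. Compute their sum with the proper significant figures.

54.84 m

47.96 m + 6.41 m + 0.4737 m = 54.8437 m.
Addition/subtraction keeps the fewest decimal places: 47.96 → 2 decimal places, 6.41 → 2 decimal places, 0.4737 → 4 decimal places; limit is 2.
Rounded to 2 decimal places: 54.84 m.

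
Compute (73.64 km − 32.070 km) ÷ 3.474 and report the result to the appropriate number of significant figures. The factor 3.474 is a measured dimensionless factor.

73.64 km − 32.070 km = 41.570 km; the difference is limited to 2 decimal places (4 s.f.).
Carrying full precision, 41.570 ÷ 3.474 = 11.9660333909… km; 3.474 has 4 s.f., so the result keeps min(4, 4) = 4 s.f.
Rounded to 4 significant figures: 11.97 km.

11.97 km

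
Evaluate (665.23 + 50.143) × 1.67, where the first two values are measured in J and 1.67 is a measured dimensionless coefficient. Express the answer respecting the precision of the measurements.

1.19 × 10³ J

665.23 J + 50.143 J = 715.373 J; the sum is limited to 2 decimal places (5 s.f.).
Carrying full precision, 715.373 × 1.67 = 1194.67291 J; 1.67 has 3 s.f., so the result keeps min(5, 3) = 3 s.f.
Rounded to 3 significant figures: 1.19 × 10³ J.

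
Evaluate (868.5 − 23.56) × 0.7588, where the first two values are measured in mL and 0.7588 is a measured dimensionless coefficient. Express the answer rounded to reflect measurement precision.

641.1 mL

868.5 mL − 23.56 mL = 844.94 mL; the difference is limited to 1 decimal place (4 s.f.).
Carrying full precision, 844.94 × 0.7588 = 641.140472 mL; 0.7588 has 4 s.f., so the result keeps min(4, 4) = 4 s.f.
Rounded to 4 significant figures: 641.1 mL.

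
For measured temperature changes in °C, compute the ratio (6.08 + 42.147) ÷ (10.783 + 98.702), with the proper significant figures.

0.4405

6.08 + 42.147 = 48.227, limited to 2 d.p. → 4 s.f.; 10.783 + 98.702 = 109.485, limited to 3 d.p. → 6 s.f.
Carrying full precision, 48.227 ÷ 109.485 = 0.440489564781…; keep min(4, 6) = 4 s.f.
Rounded to 4 significant figures: 0.4405.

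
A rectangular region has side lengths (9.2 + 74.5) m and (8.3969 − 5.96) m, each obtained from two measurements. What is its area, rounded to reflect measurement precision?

204 m²

9.2 + 74.5 = 83.7, limited to 1 d.p. → 3 s.f.; 8.3969 − 5.96 = 2.4369, limited to 2 d.p. → 3 s.f.
Carrying full precision, 83.7 × 2.4369 = 203.96853; keep min(3, 3) = 3 s.f.
Rounded to 3 significant figures: 204 m².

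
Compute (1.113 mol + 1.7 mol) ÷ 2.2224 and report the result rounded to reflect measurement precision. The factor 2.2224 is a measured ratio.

1.113 mol + 1.7 mol = 2.813 mol; the sum is limited to 1 decimal place (2 s.f.).
Carrying full precision, 2.813 ÷ 2.2224 = 1.2657487401… mol; 2.2224 has 5 s.f., so the result keeps min(2, 5) = 2 s.f.
Rounded to 2 significant figures: 1.3 mol.

1.3 mol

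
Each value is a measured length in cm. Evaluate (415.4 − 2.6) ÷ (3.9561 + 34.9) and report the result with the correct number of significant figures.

415.4 − 2.6 = 412.8, limited to 1 d.p. → 4 s.f.; 3.9561 + 34.9 = 38.8561, limited to 1 d.p. → 3 s.f.
Carrying full precision, 412.8 ÷ 38.8561 = 10.6238145362…; keep min(4, 3) = 3 s.f.
Rounded to 3 significant figures: 10.6.

10.6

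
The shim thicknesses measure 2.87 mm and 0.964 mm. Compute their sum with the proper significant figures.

2.87 mm + 0.964 mm = 3.834 mm.
Addition/subtraction keeps the fewest decimal places: 2.87 → 2 decimal places, 0.964 → 3 decimal places; limit is 2.
Rounded to 2 decimal places: 3.83 mm.

3.83 mm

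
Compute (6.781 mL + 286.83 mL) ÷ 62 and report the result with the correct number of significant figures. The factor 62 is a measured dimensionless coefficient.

6.781 mL + 286.83 mL = 293.611 mL; the sum is limited to 2 decimal places (5 s.f.).
Carrying full precision, 293.611 ÷ 62 = 4.73566129032… mL; 62 has 2 s.f., so the result keeps min(5, 2) = 2 s.f.
Rounded to 2 significant figures: 4.7 mL.

4.7 mL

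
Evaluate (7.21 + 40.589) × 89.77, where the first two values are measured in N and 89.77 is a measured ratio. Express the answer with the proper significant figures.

4291 N

7.21 N + 40.589 N = 47.799 N; the sum is limited to 2 decimal places (4 s.f.).
Carrying full precision, 47.799 × 89.77 = 4290.91623 N; 89.77 has 4 s.f., so the result keeps min(4, 4) = 4 s.f.
Rounded to 4 significant figures: 4291 N.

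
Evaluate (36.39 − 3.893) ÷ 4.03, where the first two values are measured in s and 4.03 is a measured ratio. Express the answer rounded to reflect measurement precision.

36.39 s − 3.893 s = 32.497 s; the difference is limited to 2 decimal places (4 s.f.).
Carrying full precision, 32.497 ÷ 4.03 = 8.06377171216… s; 4.03 has 3 s.f., so the result keeps min(4, 3) = 3 s.f.
Rounded to 3 significant figures: 8.06 s.

8.06 s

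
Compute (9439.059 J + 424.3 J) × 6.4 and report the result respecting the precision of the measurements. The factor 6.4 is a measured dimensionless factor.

9439.059 J + 424.3 J = 9863.359 J; the sum is limited to 1 decimal place (5 s.f.).
Carrying full precision, 9863.359 × 6.4 = 63125.4976 J; 6.4 has 2 s.f., so the result keeps min(5, 2) = 2 s.f.
Rounded to 2 significant figures: 6.3 × 10^4 J.

6.3 × 10^4 J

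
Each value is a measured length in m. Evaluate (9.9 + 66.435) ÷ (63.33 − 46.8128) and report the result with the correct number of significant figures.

9.9 + 66.435 = 76.335, limited to 1 d.p. → 3 s.f.; 63.33 − 46.8128 = 16.5172, limited to 2 d.p. → 4 s.f.
Carrying full precision, 76.335 ÷ 16.5172 = 4.62154602475…; keep min(3, 4) = 3 s.f.
Rounded to 3 significant figures: 4.62.

4.62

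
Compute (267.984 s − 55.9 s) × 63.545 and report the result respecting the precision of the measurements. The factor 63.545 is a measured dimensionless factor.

267.984 s − 55.9 s = 212.084 s; the difference is limited to 1 decimal place (4 s.f.).
Carrying full precision, 212.084 × 63.545 = 13476.87778 s; 63.545 has 5 s.f., so the result keeps min(4, 5) = 4 s.f.
Rounded to 4 significant figures: 1.348 × 10^4 s.

1.348 × 10^4 s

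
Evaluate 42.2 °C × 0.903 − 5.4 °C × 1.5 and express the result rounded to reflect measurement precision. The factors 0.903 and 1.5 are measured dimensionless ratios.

30.0 °C

42.2 × 0.903 = 38.1066 → 38.1 °C (3 s.f., last digit at the 10^-1 place).
5.4 × 1.5 = 8.1 → 8.1 °C (2 s.f., last digit at the 10^-1 place).
Difference: 30.0066 °C; keep the coarser place, 10^-1.
Result: 30.0 °C.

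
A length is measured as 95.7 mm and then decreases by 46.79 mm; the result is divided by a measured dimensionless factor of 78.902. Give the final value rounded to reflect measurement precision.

0.620 mm

95.7 mm − 46.79 mm = 48.91 mm; the difference is limited to 1 decimal place (3 s.f.).
Carrying full precision, 48.91 ÷ 78.902 = 0.619882892702… mm; 78.902 has 5 s.f., so the result keeps min(3, 5) = 3 s.f.
Rounded to 3 significant figures: 0.620 mm.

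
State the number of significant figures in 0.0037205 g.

0.0037205: leading zeros are not significant; zeros between nonzero digits are significant.

5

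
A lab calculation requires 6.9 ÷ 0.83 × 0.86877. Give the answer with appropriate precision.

6.9 ÷ 0.83 × 0.86877 = 7.22230481928…
Multiplication/division keeps the fewest significant figures: 6.9 → 2 s.f., 0.83 → 2 s.f., 0.86877 → 5 s.f.; limit is 2.
Rounded to 2 significant figures: 7.2.

7.2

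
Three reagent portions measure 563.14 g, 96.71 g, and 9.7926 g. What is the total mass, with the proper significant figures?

563.14 g + 96.71 g + 9.7926 g = 669.6426 g.
Addition/subtraction keeps the fewest decimal places: 563.14 → 2 decimal places, 96.71 → 2 decimal places, 9.7926 → 4 decimal places; limit is 2.
Rounded to 2 decimal places: 669.64 g.

669.64 g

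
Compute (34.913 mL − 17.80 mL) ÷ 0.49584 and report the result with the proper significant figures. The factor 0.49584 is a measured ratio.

34.913 mL − 17.80 mL = 17.113 mL; the difference is limited to 2 decimal places (4 s.f.).
Carrying full precision, 17.113 ÷ 0.49584 = 34.513149403… mL; 0.49584 has 5 s.f., so the result keeps min(4, 5) = 4 s.f.
Rounded to 4 significant figures: 34.51 mL.

34.51 mL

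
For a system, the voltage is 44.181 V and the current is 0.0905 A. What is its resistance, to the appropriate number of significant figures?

resistance = 44.181 V ÷ 0.0905 A = 488.187845304… Ω.
44.181 has 5 significant figures; 0.0905 has 3.
Division/multiplication keeps the fewest: 3 significant figures.
Rounded: 488 Ω.

488 Ω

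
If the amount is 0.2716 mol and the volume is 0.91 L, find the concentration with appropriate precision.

concentration = 0.2716 mol ÷ 0.91 L = 0.298461538462… mol/L.
0.2716 has 4 significant figures; 0.91 has 2.
Division/multiplication keeps the fewest: 2 significant figures.
Rounded: 0.30 mol/L.

0.30 mol/L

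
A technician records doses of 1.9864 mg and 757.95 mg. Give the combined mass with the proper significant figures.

759.94 mg

1.9864 mg + 757.95 mg = 759.9364 mg.
Addition/subtraction keeps the fewest decimal places: 1.9864 → 4 decimal places, 757.95 → 2 decimal places; limit is 2.
Rounded to 2 decimal places: 759.94 mg.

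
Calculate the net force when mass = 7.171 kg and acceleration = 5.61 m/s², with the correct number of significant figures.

40.2 N

net force = 7.171 kg × 5.61 m/s² = 40.22931 N.
7.171 has 4 significant figures; 5.61 has 3.
Division/multiplication keeps the fewest: 3 significant figures.
Rounded: 40.2 N.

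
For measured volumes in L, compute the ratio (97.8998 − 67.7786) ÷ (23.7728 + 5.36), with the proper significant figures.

97.8998 − 67.7786 = 30.1212, limited to 4 d.p. → 6 s.f.; 23.7728 + 5.36 = 29.1328, limited to 2 d.p. → 4 s.f.
Carrying full precision, 30.1212 ÷ 29.1328 = 1.03392739455…; keep min(6, 4) = 4 s.f.
Rounded to 4 significant figures: 1.034.

1.034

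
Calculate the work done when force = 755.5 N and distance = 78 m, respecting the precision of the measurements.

5.9 × 10^4 J

work done = 755.5 N × 78 m = 58929 J.
755.5 has 4 significant figures; 78 has 2.
Division/multiplication keeps the fewest: 2 significant figures.
Rounded: 5.9 × 10^4 J.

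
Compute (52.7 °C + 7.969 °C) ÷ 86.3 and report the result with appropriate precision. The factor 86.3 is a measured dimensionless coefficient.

52.7 °C + 7.969 °C = 60.669 °C; the sum is limited to 1 decimal place (3 s.f.).
Carrying full precision, 60.669 ÷ 86.3 = 0.703001158749… °C; 86.3 has 3 s.f., so the result keeps min(3, 3) = 3 s.f.
Rounded to 3 significant figures: 0.703 °C.

0.703 °C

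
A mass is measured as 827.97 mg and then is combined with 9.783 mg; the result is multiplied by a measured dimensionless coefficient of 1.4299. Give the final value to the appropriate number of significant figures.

827.97 mg + 9.783 mg = 837.753 mg; the sum is limited to 2 decimal places (5 s.f.).
Carrying full precision, 837.753 × 1.4299 = 1197.9030147 mg; 1.4299 has 5 s.f., so the result keeps min(5, 5) = 5 s.f.
Rounded to 5 significant figures: 1197.9 mg.

1197.9 mg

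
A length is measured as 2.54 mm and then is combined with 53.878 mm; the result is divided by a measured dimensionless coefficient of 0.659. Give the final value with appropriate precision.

2.54 mm + 53.878 mm = 56.418 mm; the sum is limited to 2 decimal places (4 s.f.).
Carrying full precision, 56.418 ÷ 0.659 = 85.6115326252… mm; 0.659 has 3 s.f., so the result keeps min(4, 3) = 3 s.f.
Rounded to 3 significant figures: 85.6 mm.

85.6 mm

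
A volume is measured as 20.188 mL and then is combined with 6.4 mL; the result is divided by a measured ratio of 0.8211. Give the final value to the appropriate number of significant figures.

20.188 mL + 6.4 mL = 26.588 mL; the sum is limited to 1 decimal place (3 s.f.).
Carrying full precision, 26.588 ÷ 0.8211 = 32.380952381… mL; 0.8211 has 4 s.f., so the result keeps min(3, 4) = 3 s.f.
Rounded to 3 significant figures: 32.4 mL.

32.4 mL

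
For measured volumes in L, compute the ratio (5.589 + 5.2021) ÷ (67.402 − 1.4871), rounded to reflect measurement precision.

1.6371 × 10⁻¹

5.589 + 5.2021 = 10.7911, limited to 3 d.p. → 5 s.f.; 67.402 − 1.4871 = 65.9149, limited to 3 d.p. → 5 s.f.
Carrying full precision, 10.7911 ÷ 65.9149 = 0.163712605192…; keep min(5, 5) = 5 s.f.
Rounded to 5 significant figures: 1.6371 × 10⁻¹.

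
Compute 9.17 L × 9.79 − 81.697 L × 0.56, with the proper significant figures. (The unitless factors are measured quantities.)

9.17 × 9.79 = 89.7743 → 89.8 L (3 s.f., last digit at the 10^-1 place).
81.697 × 0.56 = 45.75032 → 46 L (2 s.f., last digit at the 10^0 place).
Difference: 44.02398 L; keep the coarser place, 10^0.
Result: 44 L.

44 L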